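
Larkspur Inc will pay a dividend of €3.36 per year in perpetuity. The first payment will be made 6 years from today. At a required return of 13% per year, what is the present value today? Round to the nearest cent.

Value at end of year 5: C / r = €3.36 / 0.13 = €25.8462
Discount to today: PV = €25.8462 / (1 + 0.13)^5 = €25.8462 / 1.842435 = €14.03

€14.03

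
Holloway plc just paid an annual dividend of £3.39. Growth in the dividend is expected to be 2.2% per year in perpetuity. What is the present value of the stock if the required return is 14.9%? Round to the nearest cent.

£27.28

D₁ = D₀ × (1 + g) = £3.39 × 1.022 = £3.4646
Growing perpetuity: P = D₁ / (r − g) = £3.4646 / (0.149 − 0.022) = £27.28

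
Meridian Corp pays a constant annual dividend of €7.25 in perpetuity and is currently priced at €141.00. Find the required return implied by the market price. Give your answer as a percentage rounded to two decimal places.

5.14%

P = C/r ⇒ r = C/P = €7.25/€141.00 = 0.051418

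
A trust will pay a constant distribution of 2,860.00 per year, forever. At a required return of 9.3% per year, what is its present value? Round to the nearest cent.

Level perpetuity: PV = C / r = 2,860.00 / 0.093 = 30,752.69

30752.69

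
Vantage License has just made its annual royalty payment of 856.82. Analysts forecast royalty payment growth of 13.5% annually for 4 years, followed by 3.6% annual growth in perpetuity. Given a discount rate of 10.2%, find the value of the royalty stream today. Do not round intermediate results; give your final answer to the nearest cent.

18825.96

D_1 = 972.49070
D_2 = 1103.77694
D_3 = 1252.78683
D_4 = 1421.91305
Terminal value at year 4: TV = D_4×(1+g_2)/(r−g_2) = 1473.10192/0.066 = 22319.72613
P_0 = D_1/(1+r)^1 + D_2/(1+r)^2 + D_3/(1+r)^3 + D_4/(1+r)^4 + TV/(1+r)^4
    = 882.47795 + 908.90424 + 936.12188 + 964.15457 + 15134.30504 = 18825.96368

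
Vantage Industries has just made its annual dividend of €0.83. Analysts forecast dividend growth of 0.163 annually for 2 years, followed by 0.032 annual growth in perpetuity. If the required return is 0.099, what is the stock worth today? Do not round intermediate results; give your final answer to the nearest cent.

€16.12

D_1 = 0.96529
D_2 = 1.12263
Terminal value at year 2: TV = D_2×(1+g_2)/(r−g_2) = 1.15856/0.067 = 17.29189
P_0 = D_1/(1+r)^1 + D_2/(1+r)^2 + TV/(1+r)^2
    = 0.87833 + 0.92948 + 14.31684 = 16.12465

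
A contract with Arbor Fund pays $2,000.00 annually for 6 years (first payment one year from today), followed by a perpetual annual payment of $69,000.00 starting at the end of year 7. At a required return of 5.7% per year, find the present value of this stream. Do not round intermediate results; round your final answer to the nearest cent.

$877937.20

PV of 6-year annuity: $2,000.00 × [1 − (1+0.057)^−6] / 0.057 = 9928.03333
Perpetuity value at year 6: $69,000.00 / 0.057 = 1210526.31579
PV of perpetuity: 1210526.31579 / (1+0.057)^6 = 868009.16592
Total PV = 9928.03333 + 868009.16592 = 877937.19925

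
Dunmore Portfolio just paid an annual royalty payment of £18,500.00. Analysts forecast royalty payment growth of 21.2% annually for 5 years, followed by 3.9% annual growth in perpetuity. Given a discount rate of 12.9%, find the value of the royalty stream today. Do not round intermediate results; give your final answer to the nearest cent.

D_1 = 22422.00000
D_2 = 27175.46400
D_3 = 32936.66237
D_4 = 39919.23479
D_5 = 48382.11257
Terminal value at year 5: TV = D_5×(1+g_2)/(r−g_2) = 50269.01496/0.09 = 558544.61062
P_0 = D_1/(1+r)^1 + D_2/(1+r)^2 + D_3/(1+r)^3 + D_4/(1+r)^4 + D_5/(1+r)^5 + TV/(1+r)^5
    = 19860.05314 + 21320.09248 + 22887.46863 + 24570.07262 + 26376.37556 + 304500.60233 = 419514.66477

£419514.66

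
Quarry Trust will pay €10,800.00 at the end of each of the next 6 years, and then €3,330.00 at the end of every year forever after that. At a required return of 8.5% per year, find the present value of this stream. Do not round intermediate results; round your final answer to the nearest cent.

€73191.77

PV of 6-year annuity: €10,800.00 × [1 − (1+0.085)^−6] / 0.085 = 49178.74143
Perpetuity value at year 6: €3,330.00 / 0.085 = 39176.47059
PV of perpetuity: 39176.47059 / (1+0.085)^6 = 24013.02531
Total PV = 49178.74143 + 24013.02531 = 73191.76674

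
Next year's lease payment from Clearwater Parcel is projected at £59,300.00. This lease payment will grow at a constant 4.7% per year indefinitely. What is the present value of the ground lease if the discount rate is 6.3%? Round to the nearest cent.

Growing perpetuity: P = D₁ / (r − g) = £59,300.0000 / (0.063 − 0.047) = £3,706,250.00

£3706250.00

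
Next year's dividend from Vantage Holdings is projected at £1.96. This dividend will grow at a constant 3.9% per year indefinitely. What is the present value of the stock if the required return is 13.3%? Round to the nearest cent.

£20.85

Growing perpetuity: P = D₁ / (r − g) = £1.9600 / (0.133 − 0.039) = £20.85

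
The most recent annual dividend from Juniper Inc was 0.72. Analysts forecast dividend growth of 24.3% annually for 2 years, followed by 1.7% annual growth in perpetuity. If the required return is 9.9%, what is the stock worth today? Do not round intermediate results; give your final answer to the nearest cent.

D_1 = 0.89496
D_2 = 1.11244
Terminal value at year 2: TV = D_2×(1+g_2)/(r−g_2) = 1.13135/0.082 = 13.79691
P_0 = D_1/(1+r)^1 + D_2/(1+r)^2 + TV/(1+r)^2
    = 0.81434 + 0.92104 + 11.42317 = 13.15855

13.16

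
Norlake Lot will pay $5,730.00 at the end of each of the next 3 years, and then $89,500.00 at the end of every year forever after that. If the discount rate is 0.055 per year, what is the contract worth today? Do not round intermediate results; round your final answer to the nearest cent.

PV of 3-year annuity: $5,730.00 × [1 − (1+0.055)^−3] / 0.055 = 15459.15826
Perpetuity value at year 3: $89,500.00 / 0.055 = 1627272.72727
PV of perpetuity: 1627272.72727 / (1+0.055)^3 = 1385807.68990
Total PV = 15459.15826 + 1385807.68990 = 1401266.84816

$1401266.85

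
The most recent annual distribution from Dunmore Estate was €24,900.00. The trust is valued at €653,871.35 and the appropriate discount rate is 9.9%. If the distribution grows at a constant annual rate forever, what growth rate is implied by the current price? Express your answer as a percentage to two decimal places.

P = D₀(1+g)/(r−g) ⇒ P(r−g) = D₀(1+g) ⇒ g(P+D₀) = P·r − D₀
g = (P·r − D₀)/(P + D₀) = (€653,871.35×0.099 − €24,900.00) / (€653,871.35 + €24,900.00) = 0.058684

5.87%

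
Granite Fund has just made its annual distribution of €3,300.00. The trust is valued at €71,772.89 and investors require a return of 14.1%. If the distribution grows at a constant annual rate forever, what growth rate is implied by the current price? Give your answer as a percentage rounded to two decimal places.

9.08%

P = D₀(1+g)/(r−g) ⇒ P(r−g) = D₀(1+g) ⇒ g(P+D₀) = P·r − D₀
g = (P·r − D₀)/(P + D₀) = (€71,772.89×0.141 − €3,300.00) / (€71,772.89 + €3,300.00) = 0.090845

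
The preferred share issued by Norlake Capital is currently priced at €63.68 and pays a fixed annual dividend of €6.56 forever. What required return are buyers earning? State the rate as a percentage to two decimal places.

10.30%

P = C/r ⇒ r = C/P = €6.56/€63.68 = 0.103015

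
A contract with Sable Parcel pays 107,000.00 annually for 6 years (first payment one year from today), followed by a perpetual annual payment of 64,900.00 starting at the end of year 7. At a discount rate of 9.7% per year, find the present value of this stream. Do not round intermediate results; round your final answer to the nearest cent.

854051.93

PV of 6-year annuity: 107,000.00 × [1 − (1+0.097)^−6] / 0.097 = 470138.59520
Perpetuity value at year 6: 64,900.00 / 0.097 = 669072.16495
PV of perpetuity: 669072.16495 / (1+0.097)^6 = 383913.33478
Total PV = 470138.59520 + 383913.33478 = 854051.92998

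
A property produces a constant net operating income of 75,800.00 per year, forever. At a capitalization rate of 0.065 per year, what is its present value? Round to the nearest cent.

Level perpetuity: PV = C / r = 75,800.00 / 0.065 = 1,166,153.85

1166153.85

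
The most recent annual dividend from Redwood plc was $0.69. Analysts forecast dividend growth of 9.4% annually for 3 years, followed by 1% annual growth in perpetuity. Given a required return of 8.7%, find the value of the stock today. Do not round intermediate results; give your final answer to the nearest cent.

$11.32

D_1 = 0.75486
D_2 = 0.82582
D_3 = 0.90344
Terminal value at year 3: TV = D_3×(1+g_2)/(r−g_2) = 0.91248/0.077 = 11.85036
P_0 = D_1/(1+r)^1 + D_2/(1+r)^2 + D_3/(1+r)^3 + TV/(1+r)^3
    = 0.69444 + 0.69892 + 0.70342 + 9.22663 = 11.32340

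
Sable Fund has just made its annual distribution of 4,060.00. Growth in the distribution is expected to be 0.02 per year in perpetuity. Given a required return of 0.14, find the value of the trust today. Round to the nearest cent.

34510.00

D₁ = D₀ × (1 + g) = 4,060.00 × 1.02 = 4,141.2000
Growing perpetuity: P = D₁ / (r − g) = 4,141.2000 / (0.14 − 0.02) = 34,510.00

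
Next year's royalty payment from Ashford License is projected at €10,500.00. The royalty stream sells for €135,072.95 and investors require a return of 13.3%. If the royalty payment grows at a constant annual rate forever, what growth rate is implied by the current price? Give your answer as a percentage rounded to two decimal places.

5.53%

P = D₁/(r−g) ⇒ g = r − D₁/P = 0.133 − €10,500.00/€135,072.95 = 0.055264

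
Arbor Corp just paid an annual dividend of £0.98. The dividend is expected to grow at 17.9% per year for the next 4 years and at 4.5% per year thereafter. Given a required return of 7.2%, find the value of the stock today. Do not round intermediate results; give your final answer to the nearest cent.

£60.50

D_1 = 1.15542
D_2 = 1.36224
D_3 = 1.60608
D_4 = 1.89357
Terminal value at year 4: TV = D_4×(1+g_2)/(r−g_2) = 1.97878/0.027 = 73.28816
P_0 = D_1/(1+r)^1 + D_2/(1+r)^2 + D_3/(1+r)^3 + D_4/(1+r)^4 + TV/(1+r)^4
    = 1.07782 + 1.18540 + 1.30372 + 1.43384 + 55.49511 = 60.49588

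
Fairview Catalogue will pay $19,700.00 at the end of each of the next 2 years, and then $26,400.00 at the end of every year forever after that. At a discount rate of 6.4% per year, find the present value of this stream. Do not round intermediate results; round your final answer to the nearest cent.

PV of 2-year annuity: $19,700.00 × [1 − (1+0.064)^−2] / 0.064 = 35916.38872
Perpetuity value at year 2: $26,400.00 / 0.064 = 412500.00000
PV of perpetuity: 412500.00000 / (1+0.064)^2 = 364368.39279
Total PV = 35916.38872 + 364368.39279 = 400284.78150

$400284.78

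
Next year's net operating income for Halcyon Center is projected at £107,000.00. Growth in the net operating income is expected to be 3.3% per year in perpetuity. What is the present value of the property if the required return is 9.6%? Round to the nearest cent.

£1698412.70

Growing perpetuity: P = D₁ / (r − g) = £107,000.0000 / (0.096 − 0.033) = £1,698,412.70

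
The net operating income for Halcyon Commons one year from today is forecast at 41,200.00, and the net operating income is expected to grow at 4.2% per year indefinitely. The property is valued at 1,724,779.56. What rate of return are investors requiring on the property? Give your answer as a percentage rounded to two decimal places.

P = D₁/(r − g) ⇒ r = D₁/P + g = 41,200.0000/1,724,779.56 + 0.042 = 0.023887 + 0.042 = 0.065887

6.59%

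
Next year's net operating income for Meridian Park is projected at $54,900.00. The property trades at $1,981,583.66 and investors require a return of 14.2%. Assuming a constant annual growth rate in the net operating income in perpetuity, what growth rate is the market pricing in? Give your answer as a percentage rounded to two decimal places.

P = D₁/(r−g) ⇒ g = r − D₁/P = 0.142 − $54,900.00/$1,981,583.66 = 0.114295

11.43%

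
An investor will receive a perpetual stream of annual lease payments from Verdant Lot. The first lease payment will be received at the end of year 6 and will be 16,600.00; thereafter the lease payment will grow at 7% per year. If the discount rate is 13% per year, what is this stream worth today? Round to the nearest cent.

Value at end of year 5: C₁ / (r − g) = 16,600.00 / (0.13 − 0.07) = 276,666.6667
Discount to today: PV = 276,666.6667 / (1 + 0.13)^5 = 276,666.6667 / 1.842435 = 150,163.58

150163.58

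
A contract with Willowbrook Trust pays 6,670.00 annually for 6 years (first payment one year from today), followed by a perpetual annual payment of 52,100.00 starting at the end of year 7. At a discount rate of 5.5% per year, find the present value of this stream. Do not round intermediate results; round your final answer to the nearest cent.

PV of 6-year annuity: 6,670.00 × [1 − (1+0.055)^−6] / 0.055 = 33320.18716
Perpetuity value at year 6: 52,100.00 / 0.055 = 947272.72727
PV of perpetuity: 947272.72727 / (1+0.055)^6 = 687005.59819
Total PV = 33320.18716 + 687005.59819 = 720325.78535

720325.79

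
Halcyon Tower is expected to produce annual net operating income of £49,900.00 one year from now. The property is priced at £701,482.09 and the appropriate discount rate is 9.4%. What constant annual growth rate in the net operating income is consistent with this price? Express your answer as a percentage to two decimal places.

P = D₁/(r−g) ⇒ g = r − D₁/P = 0.094 − £49,900.00/£701,482.09 = 0.022865

2.29%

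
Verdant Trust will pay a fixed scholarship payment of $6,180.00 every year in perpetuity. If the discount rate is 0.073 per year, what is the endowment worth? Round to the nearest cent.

Level perpetuity: PV = C / r = $6,180.00 / 0.073 = $84,657.53

$84657.53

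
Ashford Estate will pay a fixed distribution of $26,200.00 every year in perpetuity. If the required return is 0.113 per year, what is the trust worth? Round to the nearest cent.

$231858.41

Level perpetuity: PV = C / r = $26,200.00 / 0.113 = $231,858.41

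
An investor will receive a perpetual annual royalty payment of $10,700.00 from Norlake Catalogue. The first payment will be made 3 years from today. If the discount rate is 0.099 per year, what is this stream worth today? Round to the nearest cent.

Value at end of year 2: C / r = $10,700.00 / 0.099 = $108,080.8081
Discount to today: PV = $108,080.8081 / (1 + 0.099)^2 = $108,080.8081 / 1.207801 = $89,485.61

$89485.61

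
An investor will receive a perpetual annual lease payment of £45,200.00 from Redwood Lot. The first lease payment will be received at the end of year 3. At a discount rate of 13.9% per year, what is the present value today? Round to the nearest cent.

£250654.89

Value at end of year 2: C / r = £45,200.00 / 0.139 = £325,179.8561
Discount to today: PV = £325,179.8561 / (1 + 0.139)^2 = £325,179.8561 / 1.297321 = £250,654.89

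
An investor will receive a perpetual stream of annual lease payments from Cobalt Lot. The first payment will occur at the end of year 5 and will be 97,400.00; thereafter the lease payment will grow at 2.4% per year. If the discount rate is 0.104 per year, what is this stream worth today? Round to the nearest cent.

Value at end of year 4: C₁ / (r − g) = 97,400.00 / (0.104 − 0.024) = 1,217,500.0000
Discount to today: PV = 1,217,500.0000 / (1 + 0.104)^4 = 1,217,500.0000 / 1.485512 = 819,582.50

819582.50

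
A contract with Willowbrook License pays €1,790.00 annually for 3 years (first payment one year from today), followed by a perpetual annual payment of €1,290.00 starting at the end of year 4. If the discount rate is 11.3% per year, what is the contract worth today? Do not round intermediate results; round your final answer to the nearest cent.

PV of 3-year annuity: €1,790.00 × [1 − (1+0.113)^−3] / 0.113 = 4351.52635
Perpetuity value at year 3: €1,290.00 / 0.113 = 11415.92920
PV of perpetuity: 11415.92920 / (1+0.113)^3 = 8279.91301
Total PV = 4351.52635 + 8279.91301 = 12631.43936

€12631.44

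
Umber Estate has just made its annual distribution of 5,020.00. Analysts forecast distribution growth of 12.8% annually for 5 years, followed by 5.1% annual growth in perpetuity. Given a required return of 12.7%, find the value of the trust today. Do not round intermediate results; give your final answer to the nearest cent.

94896.75

D_1 = 5662.56000
D_2 = 6387.36768
D_3 = 7204.95074
D_4 = 8127.18444
D_5 = 9167.46405
Terminal value at year 5: TV = D_5×(1+g_2)/(r−g_2) = 9635.00471/0.076 = 126776.37780
P_0 = D_1/(1+r)^1 + D_2/(1+r)^2 + D_3/(1+r)^3 + D_4/(1+r)^4 + D_5/(1+r)^5 + TV/(1+r)^5
    = 5024.45430 + 5028.91256 + 5033.37477 + 5037.84094 + 5042.31108 + 69729.85448 = 94896.74814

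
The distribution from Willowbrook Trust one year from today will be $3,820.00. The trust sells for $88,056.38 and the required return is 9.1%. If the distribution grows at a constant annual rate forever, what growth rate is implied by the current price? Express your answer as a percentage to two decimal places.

P = D₁/(r−g) ⇒ g = r − D₁/P = 0.091 − $3,820.00/$88,056.38 = 0.047619

4.76%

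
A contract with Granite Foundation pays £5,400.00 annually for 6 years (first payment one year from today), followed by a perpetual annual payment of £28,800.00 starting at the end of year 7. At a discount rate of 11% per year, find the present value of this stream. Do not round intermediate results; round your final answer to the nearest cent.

PV of 6-year annuity: £5,400.00 × [1 − (1+0.11)^−6] / 0.11 = 22844.90441
Perpetuity value at year 6: £28,800.00 / 0.11 = 261818.18182
PV of perpetuity: 261818.18182 / (1+0.11)^6 = 139978.69163
Total PV = 22844.90441 + 139978.69163 = 162823.59604

£162823.60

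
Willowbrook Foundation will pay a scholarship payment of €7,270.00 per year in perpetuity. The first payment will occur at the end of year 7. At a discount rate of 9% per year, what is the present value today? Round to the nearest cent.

€48165.15

Value at end of year 6: C / r = €7,270.00 / 0.09 = €80,777.7778
Discount to today: PV = €80,777.7778 / (1 + 0.09)^6 = €80,777.7778 / 1.677100 = €48,165.15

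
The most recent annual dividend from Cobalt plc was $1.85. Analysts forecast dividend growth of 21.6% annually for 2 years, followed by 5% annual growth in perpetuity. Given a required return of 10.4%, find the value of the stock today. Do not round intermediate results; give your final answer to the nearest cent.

$47.92

D_1 = 2.24960
D_2 = 2.73551
Terminal value at year 2: TV = D_2×(1+g_2)/(r−g_2) = 2.87229/0.054 = 53.19054
P_0 = D_1/(1+r)^1 + D_2/(1+r)^2 + TV/(1+r)^2
    = 2.03768 + 2.24440 + 43.64116 = 47.92324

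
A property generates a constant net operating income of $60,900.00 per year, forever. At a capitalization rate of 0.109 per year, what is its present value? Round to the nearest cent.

Level perpetuity: PV = C / r = $60,900.00 / 0.109 = $558,715.60

$558715.60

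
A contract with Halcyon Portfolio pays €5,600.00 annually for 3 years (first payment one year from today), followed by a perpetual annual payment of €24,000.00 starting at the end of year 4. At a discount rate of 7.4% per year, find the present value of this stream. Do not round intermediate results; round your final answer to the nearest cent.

€276387.64

PV of 3-year annuity: €5,600.00 × [1 − (1+0.074)^−3] / 0.074 = 14589.42596
Perpetuity value at year 3: €24,000.00 / 0.074 = 324324.32432
PV of perpetuity: 324324.32432 / (1+0.074)^3 = 261798.21306
Total PV = 14589.42596 + 261798.21306 = 276387.63902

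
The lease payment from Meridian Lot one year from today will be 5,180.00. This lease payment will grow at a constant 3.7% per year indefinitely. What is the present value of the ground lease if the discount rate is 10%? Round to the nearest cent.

82222.22

Growing perpetuity: P = D₁ / (r − g) = 5,180.0000 / (0.1 − 0.037) = 82,222.22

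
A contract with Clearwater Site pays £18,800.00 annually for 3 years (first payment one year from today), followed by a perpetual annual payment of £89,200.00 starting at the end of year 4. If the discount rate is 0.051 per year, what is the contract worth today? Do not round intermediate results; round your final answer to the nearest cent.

£1557661.62

PV of 3-year annuity: £18,800.00 × [1 − (1+0.051)^−3] / 0.051 = 51101.28089
Perpetuity value at year 3: £89,200.00 / 0.051 = 1749019.60784
PV of perpetuity: 1749019.60784 / (1+0.051)^3 = 1506560.33893
Total PV = 51101.28089 + 1506560.33893 = 1557661.61982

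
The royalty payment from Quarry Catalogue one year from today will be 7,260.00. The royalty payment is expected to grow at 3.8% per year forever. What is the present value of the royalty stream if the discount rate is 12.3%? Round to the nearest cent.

85411.76

Growing perpetuity: P = D₁ / (r − g) = 7,260.0000 / (0.123 − 0.038) = 85,411.76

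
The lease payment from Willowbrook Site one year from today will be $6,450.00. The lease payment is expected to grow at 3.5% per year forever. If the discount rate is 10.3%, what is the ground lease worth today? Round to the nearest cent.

Growing perpetuity: P = D₁ / (r − g) = $6,450.0000 / (0.103 − 0.035) = $94,852.94

$94852.94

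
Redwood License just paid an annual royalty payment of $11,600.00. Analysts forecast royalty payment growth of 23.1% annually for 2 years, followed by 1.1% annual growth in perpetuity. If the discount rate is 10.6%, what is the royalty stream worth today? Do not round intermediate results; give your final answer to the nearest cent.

$180210.81

D_1 = 14279.60000
D_2 = 17578.18760
Terminal value at year 2: TV = D_2×(1+g_2)/(r−g_2) = 17771.54766/0.095 = 187068.92277
P_0 = D_1/(1+r)^1 + D_2/(1+r)^2 + TV/(1+r)^2
    = 12911.03074 + 14370.23403 + 152929.54326 = 180210.80803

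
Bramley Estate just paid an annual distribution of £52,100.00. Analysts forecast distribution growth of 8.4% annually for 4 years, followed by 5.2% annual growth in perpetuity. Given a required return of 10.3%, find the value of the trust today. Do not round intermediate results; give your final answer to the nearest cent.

D_1 = 56476.40000
D_2 = 61220.41760
D_3 = 66362.93268
D_4 = 71937.41902
Terminal value at year 4: TV = D_4×(1+g_2)/(r−g_2) = 75678.16481/0.051 = 1483885.58456
P_0 = D_1/(1+r)^1 + D_2/(1+r)^2 + D_3/(1+r)^3 + D_4/(1+r)^4 + TV/(1+r)^4
    = 51202.53853 + 50320.53651 + 49453.72763 + 48601.85018 + 1002532.28216 = 1202110.93501

£1202110.94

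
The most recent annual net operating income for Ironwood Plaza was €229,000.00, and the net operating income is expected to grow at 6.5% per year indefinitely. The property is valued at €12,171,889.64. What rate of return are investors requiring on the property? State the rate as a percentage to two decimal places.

D₁ = €229,000.00 × 1.065 = €243,885.0000
P = D₁/(r − g) ⇒ r = D₁/P + g = €243,885.0000/€12,171,889.64 + 0.065 = 0.020037 + 0.065 = 0.085037

8.50%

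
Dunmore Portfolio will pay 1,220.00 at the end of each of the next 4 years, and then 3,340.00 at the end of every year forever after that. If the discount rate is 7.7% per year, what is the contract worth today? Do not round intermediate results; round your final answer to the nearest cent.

PV of 4-year annuity: 1,220.00 × [1 − (1+0.077)^−4] / 0.077 = 4067.92549
Perpetuity value at year 4: 3,340.00 / 0.077 = 43376.62338
PV of perpetuity: 43376.62338 / (1+0.077)^4 = 32239.84376
Total PV = 4067.92549 + 32239.84376 = 36307.76925

36307.77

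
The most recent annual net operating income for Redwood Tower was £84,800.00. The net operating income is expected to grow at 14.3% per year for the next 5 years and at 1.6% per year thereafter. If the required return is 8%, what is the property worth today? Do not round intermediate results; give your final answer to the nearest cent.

D_1 = 96926.40000
D_2 = 110786.87520
D_3 = 126629.39835
D_4 = 144737.40232
D_5 = 165434.85085
Terminal value at year 5: TV = D_5×(1+g_2)/(r−g_2) = 168081.80846/0.064 = 2626278.25724
P_0 = D_1/(1+r)^1 + D_2/(1+r)^2 + D_3/(1+r)^3 + D_4/(1+r)^4 + D_5/(1+r)^5 + TV/(1+r)^5
    = 89746.66667 + 94981.88889 + 100522.49907 + 106386.31152 + 112592.17969 + 1787400.85261 = 2291630.39845

£2291630.40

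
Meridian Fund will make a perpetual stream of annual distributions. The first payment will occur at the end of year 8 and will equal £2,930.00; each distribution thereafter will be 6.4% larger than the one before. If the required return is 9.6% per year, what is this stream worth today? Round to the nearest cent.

£48199.64

Value at end of year 7: C₁ / (r − g) = £2,930.00 / (0.096 − 0.064) = £91,562.5000
Discount to today: PV = £91,562.5000 / (1 + 0.096)^7 = £91,562.5000 / 1.899651 = £48,199.64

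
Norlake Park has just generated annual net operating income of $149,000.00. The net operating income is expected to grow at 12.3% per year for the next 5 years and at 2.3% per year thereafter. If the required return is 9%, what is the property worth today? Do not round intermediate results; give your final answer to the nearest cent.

$3456368.07

D_1 = 167327.00000
D_2 = 187908.22100
D_3 = 211020.93218
D_4 = 236976.50684
D_5 = 266124.61718
Terminal value at year 5: TV = D_5×(1+g_2)/(r−g_2) = 272245.48338/0.067 = 4063365.42356
P_0 = D_1/(1+r)^1 + D_2/(1+r)^2 + D_3/(1+r)^3 + D_4/(1+r)^4 + D_5/(1+r)^5 + TV/(1+r)^5
    = 153511.00917 + 158158.59019 + 162946.87778 + 167880.13188 + 172962.74137 + 2640908.72277 = 3456368.07316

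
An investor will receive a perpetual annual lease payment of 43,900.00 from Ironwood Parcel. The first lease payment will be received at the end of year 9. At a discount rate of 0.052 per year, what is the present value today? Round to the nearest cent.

562775.60

Value at end of year 8: C / r = 43,900.00 / 0.052 = 844,230.7692
Discount to today: PV = 844,230.7692 / (1 + 0.052)^8 = 844,230.7692 / 1.500120 = 562,775.60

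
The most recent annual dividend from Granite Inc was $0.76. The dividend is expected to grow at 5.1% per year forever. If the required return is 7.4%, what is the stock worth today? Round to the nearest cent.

$34.73

D₁ = D₀ × (1 + g) = $0.76 × 1.051 = $0.7988
Growing perpetuity: P = D₁ / (r − g) = $0.7988 / (0.074 − 0.051) = $34.73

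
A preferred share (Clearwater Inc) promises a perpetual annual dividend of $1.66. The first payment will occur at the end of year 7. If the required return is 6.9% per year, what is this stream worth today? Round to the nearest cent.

$16.12

Value at end of year 6: C / r = $1.66 / 0.069 = $24.0580
Discount to today: PV = $24.0580 / (1 + 0.069)^6 = $24.0580 / 1.492335 = $16.12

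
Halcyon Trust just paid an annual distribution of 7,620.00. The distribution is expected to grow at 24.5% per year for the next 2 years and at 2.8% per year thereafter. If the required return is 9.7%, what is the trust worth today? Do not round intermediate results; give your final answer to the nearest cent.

D_1 = 9486.90000
D_2 = 11811.19050
Terminal value at year 2: TV = D_2×(1+g_2)/(r−g_2) = 12141.90383/0.069 = 175969.62078
P_0 = D_1/(1+r)^1 + D_2/(1+r)^2 + TV/(1+r)^2
    = 8648.04011 + 9814.77661 + 146225.94711 = 164688.76382

164688.76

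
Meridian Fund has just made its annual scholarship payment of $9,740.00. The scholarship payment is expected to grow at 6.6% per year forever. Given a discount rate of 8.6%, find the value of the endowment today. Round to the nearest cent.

$519142.00

D₁ = D₀ × (1 + g) = $9,740.00 × 1.066 = $10,382.8400
Growing perpetuity: P = D₁ / (r − g) = $10,382.8400 / (0.086 − 0.066) = $519,142.00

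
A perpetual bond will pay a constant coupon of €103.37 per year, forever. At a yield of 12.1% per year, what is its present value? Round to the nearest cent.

€854.30

Level perpetuity: PV = C / r = €103.37 / 0.121 = €854.30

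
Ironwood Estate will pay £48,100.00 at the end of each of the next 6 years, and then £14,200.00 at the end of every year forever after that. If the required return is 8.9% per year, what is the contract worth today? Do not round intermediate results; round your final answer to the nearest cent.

PV of 6-year annuity: £48,100.00 × [1 − (1+0.089)^−6] / 0.089 = 216417.52041
Perpetuity value at year 6: £14,200.00 / 0.089 = 159550.56180
PV of perpetuity: 159550.56180 / (1+0.089)^6 = 95660.15037
Total PV = 216417.52041 + 95660.15037 = 312077.67077

£312077.67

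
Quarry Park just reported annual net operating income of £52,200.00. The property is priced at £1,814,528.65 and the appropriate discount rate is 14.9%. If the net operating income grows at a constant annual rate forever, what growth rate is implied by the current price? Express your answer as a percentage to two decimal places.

11.69%

P = D₀(1+g)/(r−g) ⇒ P(r−g) = D₀(1+g) ⇒ g(P+D₀) = P·r − D₀
g = (P·r − D₀)/(P + D₀) = (£1,814,528.65×0.149 − £52,200.00) / (£1,814,528.65 + £52,200.00) = 0.116870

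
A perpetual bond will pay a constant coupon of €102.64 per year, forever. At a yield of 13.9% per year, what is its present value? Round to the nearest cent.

€738.42

Level perpetuity: PV = C / r = €102.64 / 0.139 = €738.42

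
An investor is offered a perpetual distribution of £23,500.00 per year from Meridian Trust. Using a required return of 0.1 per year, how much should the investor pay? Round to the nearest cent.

£235000.00

Level perpetuity: PV = C / r = £23,500.00 / 0.1 = £235,000.00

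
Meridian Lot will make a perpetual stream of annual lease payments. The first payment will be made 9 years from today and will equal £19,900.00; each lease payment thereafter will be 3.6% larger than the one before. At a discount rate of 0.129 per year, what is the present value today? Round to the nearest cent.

£81062.24

Value at end of year 8: C₁ / (r − g) = £19,900.00 / (0.129 − 0.036) = £213,978.4946
Discount to today: PV = £213,978.4946 / (1 + 0.129)^8 = £213,978.4946 / 2.639682 = £81,062.24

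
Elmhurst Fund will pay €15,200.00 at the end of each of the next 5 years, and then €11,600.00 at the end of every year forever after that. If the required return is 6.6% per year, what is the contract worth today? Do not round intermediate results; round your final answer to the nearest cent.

€190677.73

PV of 5-year annuity: €15,200.00 × [1 − (1+0.066)^−5] / 0.066 = 62996.21635
Perpetuity value at year 5: €11,600.00 / 0.066 = 175757.57576
PV of perpetuity: 175757.57576 / (1+0.066)^5 = 127681.51591
Total PV = 62996.21635 + 127681.51591 = 190677.73226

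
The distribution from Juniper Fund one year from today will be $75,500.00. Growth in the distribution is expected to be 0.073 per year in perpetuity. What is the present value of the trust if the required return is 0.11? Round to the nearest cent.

$2040540.54

Growing perpetuity: P = D₁ / (r − g) = $75,500.0000 / (0.11 − 0.073) = $2,040,540.54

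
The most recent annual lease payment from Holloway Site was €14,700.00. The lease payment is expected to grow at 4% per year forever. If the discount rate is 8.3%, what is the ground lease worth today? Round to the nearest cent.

D₁ = D₀ × (1 + g) = €14,700.00 × 1.04 = €15,288.0000
Growing perpetuity: P = D₁ / (r − g) = €15,288.0000 / (0.083 − 0.04) = €355,534.88

€355534.88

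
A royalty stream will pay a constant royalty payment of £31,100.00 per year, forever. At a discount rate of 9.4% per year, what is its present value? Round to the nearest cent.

Level perpetuity: PV = C / r = £31,100.00 / 0.094 = £330,851.06

£330851.06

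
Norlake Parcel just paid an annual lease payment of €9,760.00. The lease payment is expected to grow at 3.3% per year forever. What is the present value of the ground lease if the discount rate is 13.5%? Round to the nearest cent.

€98843.92

D₁ = D₀ × (1 + g) = €9,760.00 × 1.033 = €10,082.0800
Growing perpetuity: P = D₁ / (r − g) = €10,082.0800 / (0.135 − 0.033) = €98,843.92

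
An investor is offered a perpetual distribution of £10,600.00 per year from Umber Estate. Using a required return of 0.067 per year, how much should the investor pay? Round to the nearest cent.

Level perpetuity: PV = C / r = £10,600.00 / 0.067 = £158,208.96

£158208.96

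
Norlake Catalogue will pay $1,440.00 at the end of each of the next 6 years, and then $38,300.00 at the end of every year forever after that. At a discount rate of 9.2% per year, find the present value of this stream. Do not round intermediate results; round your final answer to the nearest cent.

PV of 6-year annuity: $1,440.00 × [1 − (1+0.092)^−6] / 0.092 = 6421.38469
Perpetuity value at year 6: $38,300.00 / 0.092 = 416304.34783
PV of perpetuity: 416304.34783 / (1+0.092)^6 = 245513.35236
Total PV = 6421.38469 + 245513.35236 = 251934.73705

$251934.74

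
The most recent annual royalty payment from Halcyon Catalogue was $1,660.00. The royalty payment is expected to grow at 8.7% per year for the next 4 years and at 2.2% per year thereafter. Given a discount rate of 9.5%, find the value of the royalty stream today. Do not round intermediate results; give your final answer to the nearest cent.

$29087.85

D_1 = 1804.42000
D_2 = 1961.40454
D_3 = 2132.04673
D_4 = 2317.53480
Terminal value at year 4: TV = D_4×(1+g_2)/(r−g_2) = 2368.52057/0.073 = 32445.48721
P_0 = D_1/(1+r)^1 + D_2/(1+r)^2 + D_3/(1+r)^3 + D_4/(1+r)^4 + TV/(1+r)^4
    = 1647.87215 + 1635.83290 + 1623.88161 + 1612.01763 + 22568.24684 = 29087.85113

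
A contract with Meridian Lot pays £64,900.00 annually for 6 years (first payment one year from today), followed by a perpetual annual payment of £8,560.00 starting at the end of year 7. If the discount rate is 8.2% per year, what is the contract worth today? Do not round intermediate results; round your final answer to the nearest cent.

PV of 6-year annuity: £64,900.00 × [1 − (1+0.082)^−6] / 0.082 = 298213.20353
Perpetuity value at year 6: £8,560.00 / 0.082 = 104390.24390
PV of perpetuity: 104390.24390 / (1+0.082)^6 = 65057.34680
Total PV = 298213.20353 + 65057.34680 = 363270.55033

£363270.55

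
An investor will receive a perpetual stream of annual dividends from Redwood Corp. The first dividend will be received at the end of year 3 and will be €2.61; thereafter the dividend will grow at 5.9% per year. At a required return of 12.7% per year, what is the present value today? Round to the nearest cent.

Value at end of year 2: C₁ / (r − g) = €2.61 / (0.127 − 0.059) = €38.3824
Discount to today: PV = €38.3824 / (1 + 0.127)^2 = €38.3824 / 1.270129 = €30.22

€30.22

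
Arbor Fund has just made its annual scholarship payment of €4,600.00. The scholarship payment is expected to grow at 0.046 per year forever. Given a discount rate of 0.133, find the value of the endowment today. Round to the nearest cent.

D₁ = D₀ × (1 + g) = €4,600.00 × 1.046 = €4,811.6000
Growing perpetuity: P = D₁ / (r − g) = €4,811.6000 / (0.133 − 0.046) = €55,305.75

€55305.75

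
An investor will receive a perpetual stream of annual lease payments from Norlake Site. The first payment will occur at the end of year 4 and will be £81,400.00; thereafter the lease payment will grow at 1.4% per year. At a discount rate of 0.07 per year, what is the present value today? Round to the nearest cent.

Value at end of year 3: C₁ / (r − g) = £81,400.00 / (0.07 − 0.014) = £1,453,571.4286
Discount to today: PV = £1,453,571.4286 / (1 + 0.07)^3 = £1,453,571.4286 / 1.225043 = £1,186,547.27

£1186547.27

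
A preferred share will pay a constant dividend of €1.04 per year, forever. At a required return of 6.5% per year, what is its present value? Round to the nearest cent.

Level perpetuity: PV = C / r = €1.04 / 0.065 = €16.00

€16.00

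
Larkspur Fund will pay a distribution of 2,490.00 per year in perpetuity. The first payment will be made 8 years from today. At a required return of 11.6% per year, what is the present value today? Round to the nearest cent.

Value at end of year 7: C / r = 2,490.00 / 0.116 = 21,465.5172
Discount to today: PV = 21,465.5172 / (1 + 0.116)^7 = 21,465.5172 / 2.156003 = 9,956.16

9956.16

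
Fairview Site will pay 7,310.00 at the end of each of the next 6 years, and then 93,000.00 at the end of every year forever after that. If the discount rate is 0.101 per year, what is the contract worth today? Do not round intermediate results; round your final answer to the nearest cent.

548680.92

PV of 6-year annuity: 7,310.00 × [1 − (1+0.101)^−6] / 0.101 = 31743.87372
Perpetuity value at year 6: 93,000.00 / 0.101 = 920792.07921
PV of perpetuity: 920792.07921 / (1+0.101)^6 = 516937.05099
Total PV = 31743.87372 + 516937.05099 = 548680.92471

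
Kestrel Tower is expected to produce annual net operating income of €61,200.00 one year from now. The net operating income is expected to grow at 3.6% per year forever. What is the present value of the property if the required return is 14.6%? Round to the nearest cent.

Growing perpetuity: P = D₁ / (r − g) = €61,200.0000 / (0.146 − 0.036) = €556,363.64

€556363.64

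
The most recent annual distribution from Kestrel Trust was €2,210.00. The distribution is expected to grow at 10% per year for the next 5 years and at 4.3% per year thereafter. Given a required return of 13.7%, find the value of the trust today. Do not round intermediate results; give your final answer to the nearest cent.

€30800.00

D_1 = 2431.00000
D_2 = 2674.10000
D_3 = 2941.51000
D_4 = 3235.66100
D_5 = 3559.22710
Terminal value at year 5: TV = D_5×(1+g_2)/(r−g_2) = 3712.27387/0.094 = 39492.27516
P_0 = D_1/(1+r)^1 + D_2/(1+r)^2 + D_3/(1+r)^3 + D_4/(1+r)^4 + D_5/(1+r)^5 + TV/(1+r)^5
    = 2138.08267 + 2068.50566 + 2001.19282 + 1936.07045 + 1873.06727 + 20783.07624 = 30799.99512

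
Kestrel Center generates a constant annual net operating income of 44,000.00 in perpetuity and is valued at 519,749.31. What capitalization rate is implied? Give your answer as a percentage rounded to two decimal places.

P = C/r ⇒ r = C/P = 44,000.00/519,749.31 = 0.084656

8.47%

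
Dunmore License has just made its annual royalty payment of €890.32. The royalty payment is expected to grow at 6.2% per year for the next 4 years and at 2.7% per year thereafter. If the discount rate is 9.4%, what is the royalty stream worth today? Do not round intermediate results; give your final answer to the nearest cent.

€15427.47

D_1 = 945.51984
D_2 = 1004.14207
D_3 = 1066.39888
D_4 = 1132.51561
Terminal value at year 4: TV = D_4×(1+g_2)/(r−g_2) = 1163.09353/0.067 = 17359.60493
P_0 = D_1/(1+r)^1 + D_2/(1+r)^2 + D_3/(1+r)^3 + D_4/(1+r)^4 + TV/(1+r)^4
    = 864.27773 + 838.99721 + 814.45616 + 790.63295 + 12119.10503 = 15427.46909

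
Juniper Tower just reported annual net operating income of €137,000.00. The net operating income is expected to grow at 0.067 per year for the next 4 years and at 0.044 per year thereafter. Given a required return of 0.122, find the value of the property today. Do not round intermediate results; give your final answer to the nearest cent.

D_1 = 146179.00000
D_2 = 155972.99300
D_3 = 166423.18353
D_4 = 177573.53683
Terminal value at year 4: TV = D_4×(1+g_2)/(r−g_2) = 185386.77245/0.078 = 2376753.49292
P_0 = D_1/(1+r)^1 + D_2/(1+r)^2 + D_3/(1+r)^3 + D_4/(1+r)^4 + TV/(1+r)^4
    = 130284.31373 + 123897.82776 + 117824.40483 + 112048.69871 + 1499728.73658 = 1983783.98161

€1983783.98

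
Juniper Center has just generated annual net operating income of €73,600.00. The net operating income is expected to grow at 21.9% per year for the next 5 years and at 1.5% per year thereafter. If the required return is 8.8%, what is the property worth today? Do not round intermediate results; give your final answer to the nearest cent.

€2331025.57

D_1 = 89718.40000
D_2 = 109366.72960
D_3 = 133318.04338
D_4 = 162514.69488
D_5 = 198105.41306
Terminal value at year 5: TV = D_5×(1+g_2)/(r−g_2) = 201076.99426/0.073 = 2754479.37340
P_0 = D_1/(1+r)^1 + D_2/(1+r)^2 + D_3/(1+r)^3 + D_4/(1+r)^4 + D_5/(1+r)^5 + TV/(1+r)^5
    = 82461.76471 + 92390.52498 + 103514.75179 + 115978.38459 + 129942.69376 + 1806737.45438 = 2331025.57421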